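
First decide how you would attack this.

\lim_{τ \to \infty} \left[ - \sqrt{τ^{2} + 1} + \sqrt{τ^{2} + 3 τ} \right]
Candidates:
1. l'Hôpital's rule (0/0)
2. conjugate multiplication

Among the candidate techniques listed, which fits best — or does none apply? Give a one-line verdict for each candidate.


Diagnosis: conjugate multiplication — both pieces blow up but their difference is finite; the conjugate trick rationalizes \sqrt{τ^{2} + 3 τ} - \sqrt{τ^{2} + 1}.
- l'Hôpital's rule (0/0): no quotient structure at all: the clash is ∞ minus ∞, which rationalizing converts into a tractable ratio.
- conjugate multiplication: a fit — the right tool for this form.


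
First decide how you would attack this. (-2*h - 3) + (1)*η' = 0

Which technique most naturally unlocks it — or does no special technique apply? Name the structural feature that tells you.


Verdict: no special technique — solved for the derivative, no η appears — this is antidifferentiation in h wearing ODE clothing.


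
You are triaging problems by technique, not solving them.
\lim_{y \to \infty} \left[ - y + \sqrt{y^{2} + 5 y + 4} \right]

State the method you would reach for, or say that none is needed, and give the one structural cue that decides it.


Method: conjugate multiplication — the difference \sqrt{y^{2} + 5 y + 4} - y is an ∞ − ∞ stalemate; its conjugate partner breaks the tie.


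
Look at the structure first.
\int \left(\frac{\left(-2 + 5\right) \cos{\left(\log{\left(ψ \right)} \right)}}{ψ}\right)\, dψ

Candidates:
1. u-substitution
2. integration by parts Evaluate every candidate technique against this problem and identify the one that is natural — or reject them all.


Best approach: u-substitution — collected, the integrand has one factor that is, up to a constant, the derivative of an inner expression the rest depends on — substitute for that inner expression.
- u-substitution: applies; the problem has the shape this method handles.
- integration by parts: no split into a nonconstant polynomial times one of the standard kernels — exp, sine, or cosine of a linear argument, or a logarithm — applies here.


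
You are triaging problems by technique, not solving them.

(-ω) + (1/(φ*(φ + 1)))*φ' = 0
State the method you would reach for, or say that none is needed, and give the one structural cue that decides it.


Verdict: separation of variables — solved for the derivative, the right side splits multiplicatively into a function of each variable alone — divide and integrate each side. A Bernoulli rewrite would carry it as the equation stands — separating the variables needs no rearrangement either.


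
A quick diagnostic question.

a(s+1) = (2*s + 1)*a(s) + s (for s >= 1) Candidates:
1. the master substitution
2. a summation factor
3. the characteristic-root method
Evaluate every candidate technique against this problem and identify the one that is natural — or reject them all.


Verdict: a summation factor — rescale the sequence by the product of the weights 2*s + 1 so far — the recurrence collapses to a plain running sum.
- the master substitution — with no divided-index recursive call, reindexing by powers of a base buys nothing.
- a summation factor — applies; the problem has the shape this method handles.
- the characteristic-root method: an index-dependent weight blocks the pure exponential ansatz.


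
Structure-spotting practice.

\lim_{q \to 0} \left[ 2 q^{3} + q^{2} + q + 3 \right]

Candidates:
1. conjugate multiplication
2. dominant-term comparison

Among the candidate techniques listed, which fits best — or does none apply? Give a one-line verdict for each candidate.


Diagnosis: no special technique — nothing blocks direct substitution at 0: plug in and finish.
- conjugate multiplication — there is no infinity-minus-infinity radical difference to rationalize.
- dominant-term comparison: no dominant-degree comparison decides it.


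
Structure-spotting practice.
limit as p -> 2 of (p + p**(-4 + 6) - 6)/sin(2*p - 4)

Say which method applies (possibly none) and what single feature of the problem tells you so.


Diagnosis: l'Hôpital's rule (0/0) — numerator and denominator both vanish at 2 — a genuine 0/0 form, which is exactly when l'Hôpital applies. Known elementary limits would finish this too — the rule just bypasses the case analysis.


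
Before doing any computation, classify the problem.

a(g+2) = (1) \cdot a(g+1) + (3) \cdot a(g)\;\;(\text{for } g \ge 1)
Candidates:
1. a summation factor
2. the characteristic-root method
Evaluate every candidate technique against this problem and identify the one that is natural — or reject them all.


Best approach: the characteristic-root method — no index-dependence in the weights and nothing inhomogeneous: classic characteristic-equation setup.
- a summation factor — a summation factor telescopes one-step recursions; this one carries higher-order memory.
- the characteristic-root method — yes — fits the structure here.


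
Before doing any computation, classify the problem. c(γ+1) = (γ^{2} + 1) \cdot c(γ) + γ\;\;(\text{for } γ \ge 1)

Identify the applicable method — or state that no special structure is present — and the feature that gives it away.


Method: a summation factor — rescale the sequence by the product of the weights γ^{2} + 1 so far — the recurrence collapses to a plain running sum.


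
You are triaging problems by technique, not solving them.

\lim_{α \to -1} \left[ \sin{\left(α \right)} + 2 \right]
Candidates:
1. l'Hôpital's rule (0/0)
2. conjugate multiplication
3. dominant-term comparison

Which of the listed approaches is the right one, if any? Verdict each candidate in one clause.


Best approach: no special technique — the expression is continuous at -1 — substitute and evaluate; no indeterminate form appears.
- l'Hôpital's rule (0/0) — evaluation at the point is determinate, so the rule has nothing to repair.
- conjugate multiplication: there is no infinity-minus-infinity radical difference to rationalize.
- dominant-term comparison: leading-power comparison does not apply to this form.


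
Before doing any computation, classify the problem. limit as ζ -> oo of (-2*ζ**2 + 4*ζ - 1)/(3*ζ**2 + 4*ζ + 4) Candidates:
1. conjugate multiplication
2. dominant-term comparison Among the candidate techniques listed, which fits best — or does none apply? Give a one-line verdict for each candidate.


Technique: dominant-term comparison — at large ζ only the top-degree terms survive; compare the leading terms and the limit falls out.
- conjugate multiplication — there are no radicals in tension whose conjugate would simplify matters.
- dominant-term comparison — applicable, and directly so.


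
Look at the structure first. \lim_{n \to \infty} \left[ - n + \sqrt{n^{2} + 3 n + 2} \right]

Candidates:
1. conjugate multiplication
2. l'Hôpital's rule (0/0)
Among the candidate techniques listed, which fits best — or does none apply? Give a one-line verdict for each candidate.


Technique: conjugate multiplication — two divergent pieces with a minus sign between them and a radical in the mix: rationalize \sqrt{n^{2} + 3 n + 2} - n before any limit law applies.
- conjugate multiplication — yes — fits the structure here.
- l'Hôpital's rule (0/0): substitution produces ∞ − ∞ rather than a vanishing quotient; the rule needs a 0/0 ratio to act on.


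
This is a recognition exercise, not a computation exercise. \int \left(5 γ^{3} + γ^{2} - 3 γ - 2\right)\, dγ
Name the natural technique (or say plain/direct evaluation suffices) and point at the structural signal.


Diagnosis: no special technique — a term-by-term power-rule job in γ; no substitution or rearrangement earns its keep here.


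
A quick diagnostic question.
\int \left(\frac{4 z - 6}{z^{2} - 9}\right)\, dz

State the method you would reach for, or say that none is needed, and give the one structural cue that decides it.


Method: partial fractions — the bottom, z^{2} - 9, comes apart into simple factors, and a proper rational function over split factors decomposes.


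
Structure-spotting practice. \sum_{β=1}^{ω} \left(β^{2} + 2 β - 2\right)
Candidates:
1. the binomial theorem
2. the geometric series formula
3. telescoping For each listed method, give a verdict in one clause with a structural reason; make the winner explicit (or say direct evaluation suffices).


Best approach: no special technique — with only polynomial terms in β present, the classical sum-of-powers identities are all you need.
- the binomial theorem — no binomial coefficients pair with matched powers.
- the geometric series formula: the ratio of consecutive terms depends on the index.
- telescoping — neither a shifted-difference shape nor integer-spaced poles are present.


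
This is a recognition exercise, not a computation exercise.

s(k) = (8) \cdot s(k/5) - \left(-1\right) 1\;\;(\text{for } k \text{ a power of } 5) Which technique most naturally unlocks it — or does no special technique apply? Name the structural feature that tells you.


Diagnosis: the master substitution — treat m = log base 5 of k as the new clock: one recursion step advances m by one while k scales by 5.


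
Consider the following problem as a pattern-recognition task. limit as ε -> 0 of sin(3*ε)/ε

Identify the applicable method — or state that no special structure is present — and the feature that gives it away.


Technique: l'Hôpital's rule (0/0) — numerator and denominator both vanish at 0 — a genuine 0/0 form, which is exactly when l'Hôpital applies. One could equally expand both pieces locally and compare leading terms; the rule does that in one stroke.


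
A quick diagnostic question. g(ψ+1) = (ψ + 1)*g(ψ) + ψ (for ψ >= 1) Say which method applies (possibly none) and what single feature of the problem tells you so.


Method: a summation factor — with the index-dependent coefficient ψ + 1, dividing by the cumulative product turns the left side into a pure difference.


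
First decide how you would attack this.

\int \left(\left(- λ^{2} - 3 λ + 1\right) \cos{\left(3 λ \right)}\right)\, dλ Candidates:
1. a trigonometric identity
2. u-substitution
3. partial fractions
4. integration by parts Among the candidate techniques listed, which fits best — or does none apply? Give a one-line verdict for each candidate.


Verdict: integration by parts — - λ^{2} - 3 λ + 1 dies after finitely many derivatives while \cos{\left(3 λ \right)} cycles under integration — the tabular/parts setup.
- a trigonometric identity: there is no trigonometric structure whose rewriting would simplify the integrand.
- u-substitution — no subexpression of the integrand pairs with its own derivative as a factor — individual terms may offer their own substitutions, but any change of variable covering the whole integral would have to be constructed from outside the expression.
- partial fractions — there is no rational-function structure to decompose.
- integration by parts — yes — fits the structure here.


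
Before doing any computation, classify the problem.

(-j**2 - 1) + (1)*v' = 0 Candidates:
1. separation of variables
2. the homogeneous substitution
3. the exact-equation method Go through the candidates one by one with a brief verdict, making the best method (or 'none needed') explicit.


Diagnosis: no special technique — solved for the derivative, v never appears on the right — this is a direct integration in j, not a differential-equations problem at heart.
- separation of variables: any separation here is vacuous (nothing depends on the unknown); direct integration is the honest label.
- the homogeneous substitution: the ratio of the variables does not determine the slope.
- the exact-equation method: no dependence on the unknown anywhere: exactness is a label without content here.


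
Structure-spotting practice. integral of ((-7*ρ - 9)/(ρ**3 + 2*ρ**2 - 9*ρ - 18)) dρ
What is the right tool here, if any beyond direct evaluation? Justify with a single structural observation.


Method: partial fractions — the bottom factors while the top stays lower-degree — split into simple fractions and integrate piece by piece.


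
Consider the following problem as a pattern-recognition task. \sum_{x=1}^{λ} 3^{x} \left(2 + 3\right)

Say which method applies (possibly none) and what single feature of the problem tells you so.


Technique: the geometric series formula — the ratio of consecutive terms is the constant 3, independent of the index — a geometric sum.


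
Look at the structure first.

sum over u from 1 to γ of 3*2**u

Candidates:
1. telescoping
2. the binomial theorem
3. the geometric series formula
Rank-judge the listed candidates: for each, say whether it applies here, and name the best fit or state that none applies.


Diagnosis: the geometric series formula — consecutive terms stand in a fixed index-free ratio — the geometric sum formula closes it.
- telescoping: the terms as presented offer no neighboring cancellation — a telescoping rewrite may exist, but the displayed structure does not hand one over.
- the binomial theorem: the terms lack the binomial-coefficient-weighted complementary-power pattern of an expansion.
- the geometric series formula: applicable, and directly so.


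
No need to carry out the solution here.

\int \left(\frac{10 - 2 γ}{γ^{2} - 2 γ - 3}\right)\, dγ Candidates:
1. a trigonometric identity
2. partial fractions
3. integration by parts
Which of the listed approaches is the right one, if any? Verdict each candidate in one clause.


Method: partial fractions — the bottom factors while the top stays lower-degree — split into simple fractions and integrate piece by piece.
- a trigonometric identity: there is no trigonometric structure at all — the integrand carries no sine or cosine to rewrite.
- partial fractions: yes — fits the structure here.
- integration by parts — the nonconstant-polynomial-times-standard-kernel pattern (an exp, sine, cosine, or logarithm partner) is absent.


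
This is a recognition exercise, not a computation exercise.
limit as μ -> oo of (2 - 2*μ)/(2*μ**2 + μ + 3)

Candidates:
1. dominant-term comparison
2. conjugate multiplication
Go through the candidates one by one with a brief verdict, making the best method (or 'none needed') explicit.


Diagnosis: dominant-term comparison — at large μ only the top-degree terms survive; compare the leading terms and the limit falls out.
- dominant-term comparison: applicable, and directly so.
- conjugate multiplication — there is no infinity-minus-infinity radical difference to rationalize.


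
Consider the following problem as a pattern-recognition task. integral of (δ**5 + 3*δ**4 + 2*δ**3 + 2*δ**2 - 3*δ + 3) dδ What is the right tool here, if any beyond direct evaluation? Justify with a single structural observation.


Best approach: no special technique — nothing composite, nothing rational, nothing trigonometric — each constant-multiple power of δ integrates by the power rule alone.


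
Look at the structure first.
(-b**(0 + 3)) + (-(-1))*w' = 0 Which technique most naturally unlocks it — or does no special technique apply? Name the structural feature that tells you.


Best approach: no special technique — solved for the derivative, no w appears — this is antidifferentiation in b wearing ODE clothing.


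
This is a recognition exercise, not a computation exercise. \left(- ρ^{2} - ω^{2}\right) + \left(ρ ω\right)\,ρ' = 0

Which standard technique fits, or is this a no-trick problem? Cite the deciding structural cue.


Diagnosis: the homogeneous substitution — the slope is degree-zero homogeneous: the ratio substitution v = ρ/ω collapses it. Rearranged, this also fits the Bernoulli template directly; the homogeneous substitution reads the structure without the rearrangement.


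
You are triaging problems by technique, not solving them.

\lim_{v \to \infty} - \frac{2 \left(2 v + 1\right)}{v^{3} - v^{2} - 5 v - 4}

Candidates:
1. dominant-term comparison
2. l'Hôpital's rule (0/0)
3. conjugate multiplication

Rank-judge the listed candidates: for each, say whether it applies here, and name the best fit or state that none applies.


Best approach: dominant-term comparison — divide through by the highest power of v; every lower-order term dies and the dominant terms decide the limit.
- dominant-term comparison — applies; the problem has the shape this method handles.
- l'Hôpital's rule (0/0): viewed as a single quotient this runs to ∞/∞, not the 0/0 clash this candidate addresses; an at-infinity variant of the rule would resolve it, but comparing leading growth reads the answer without differentiating.
- conjugate multiplication — rationalization has no target — no divergent radical difference appears.


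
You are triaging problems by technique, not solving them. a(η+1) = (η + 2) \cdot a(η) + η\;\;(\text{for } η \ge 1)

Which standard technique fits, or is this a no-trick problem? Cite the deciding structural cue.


Verdict: a summation factor — one step of memory with a weight η + 2 that changes as the index grows — the summation-factor construction is built for this.


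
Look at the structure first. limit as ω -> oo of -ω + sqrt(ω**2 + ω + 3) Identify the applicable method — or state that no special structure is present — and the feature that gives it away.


Verdict: conjugate multiplication — infinity minus infinity with a radical in play — multiply by the conjugate so the divergences of sqrt(ω**2 + ω + 3) and ω annihilate.


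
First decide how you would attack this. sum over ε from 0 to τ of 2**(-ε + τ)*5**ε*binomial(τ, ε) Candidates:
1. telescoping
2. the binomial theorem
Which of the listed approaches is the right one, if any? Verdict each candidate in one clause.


Method: the binomial theorem — binomial(τ, ε) weighting matched powers of 5 and 2 is the expanded form of (5 + 2)^τ — fold it back up.
- telescoping — the summand is not presented as a shifted difference — a telescoping rewrite may exist, but the displayed structure does not offer one.
- the binomial theorem: yes — fits the structure here.


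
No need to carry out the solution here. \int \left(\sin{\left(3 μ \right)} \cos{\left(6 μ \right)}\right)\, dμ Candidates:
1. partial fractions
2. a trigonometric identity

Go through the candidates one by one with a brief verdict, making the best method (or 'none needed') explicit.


Diagnosis: a trigonometric identity — two sinusoids at different rates multiply in \sin{\left(3 μ \right)} \cos{\left(6 μ \right)}; the product-to-sum identity uncouples them.
- partial fractions — there is no rational-function structure to decompose.
- a trigonometric identity — applicable, and directly so.


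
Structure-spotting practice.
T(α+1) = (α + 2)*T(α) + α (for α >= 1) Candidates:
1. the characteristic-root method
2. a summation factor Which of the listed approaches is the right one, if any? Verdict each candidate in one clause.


Diagnosis: a summation factor — one step of memory with a weight α + 2 that changes as the index grows — the summation-factor construction is built for this.
- the characteristic-root method: the coefficients change with the index, which the root method cannot absorb.
- a summation factor: yes — fits the structure here.


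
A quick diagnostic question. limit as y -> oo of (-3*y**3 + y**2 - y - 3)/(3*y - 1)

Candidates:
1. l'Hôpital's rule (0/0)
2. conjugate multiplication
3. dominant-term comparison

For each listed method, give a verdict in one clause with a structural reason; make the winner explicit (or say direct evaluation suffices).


Diagnosis: dominant-term comparison — divide through by the highest power of y; every lower-order term dies and the dominant terms decide the limit.
- l'Hôpital's rule (0/0): viewed as a single quotient this runs to ∞/∞, not the 0/0 clash this candidate addresses; an at-infinity variant of the rule would resolve it, but comparing leading growth reads the answer without differentiating.
- conjugate multiplication: there are no radicals in tension whose conjugate would simplify matters.
- dominant-term comparison — applies; the problem has the shape this method handles.


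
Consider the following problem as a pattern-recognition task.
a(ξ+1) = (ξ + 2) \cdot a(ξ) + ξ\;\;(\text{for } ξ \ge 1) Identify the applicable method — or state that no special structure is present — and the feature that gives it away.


Technique: a summation factor — the coefficient ξ + 2 drifts with the index, so no fixed root exists; normalizing by the cumulative product telescopes it.


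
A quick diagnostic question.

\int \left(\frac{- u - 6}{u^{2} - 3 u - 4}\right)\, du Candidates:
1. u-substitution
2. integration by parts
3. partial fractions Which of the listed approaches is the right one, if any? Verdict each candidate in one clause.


Method: partial fractions — with u^{2} - 3 u - 4 factorable and the degree on top strictly smaller, simple-fraction decomposition is immediate.
- u-substitution — no subexpression of the integrand pairs with its own derivative as a factor — individual terms may offer their own substitutions, but any change of variable covering the whole integral would have to be constructed from outside the expression.
- integration by parts: the nonconstant-polynomial-times-standard-kernel pattern (an exp, sine, cosine, or logarithm partner) is absent.
- partial fractions: a fit — the right tool for this form.


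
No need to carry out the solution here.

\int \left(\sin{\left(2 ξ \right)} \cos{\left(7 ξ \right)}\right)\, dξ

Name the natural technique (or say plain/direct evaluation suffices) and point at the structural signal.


Technique: a trigonometric identity — mixed-frequency products such as \sin{\left(2 ξ \right)} \cos{\left(7 ξ \right)} are designed for the product-to-sum formula.


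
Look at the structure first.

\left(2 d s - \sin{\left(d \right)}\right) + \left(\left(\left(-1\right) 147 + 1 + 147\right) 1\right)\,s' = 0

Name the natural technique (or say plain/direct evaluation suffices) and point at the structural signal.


Technique: a linear integrating factor — s enters only linearly with coefficient 2 d; multiply by exp of the integral of 2 d and the left side becomes one derivative.


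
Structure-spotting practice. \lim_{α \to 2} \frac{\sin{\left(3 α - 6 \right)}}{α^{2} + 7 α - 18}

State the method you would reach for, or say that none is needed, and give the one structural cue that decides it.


Method: l'Hôpital's rule (0/0) — numerator and denominator both vanish at 2 — a genuine 0/0 form, which is exactly when l'Hôpital applies. A local series expansion at the point resolves it as well; the rule is the packaged version of that step.


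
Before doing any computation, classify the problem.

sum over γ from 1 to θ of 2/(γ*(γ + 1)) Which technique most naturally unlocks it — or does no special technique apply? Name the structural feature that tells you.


Best approach: telescoping — 2/(γ*(γ + 1)) is a collapsed telescope: expand it into simple fractions to see the cancellation.


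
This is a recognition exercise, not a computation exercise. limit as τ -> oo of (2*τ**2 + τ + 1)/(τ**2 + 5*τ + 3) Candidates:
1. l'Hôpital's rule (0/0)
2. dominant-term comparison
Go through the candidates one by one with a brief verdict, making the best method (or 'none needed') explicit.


Method: dominant-term comparison — divide by the highest power of τ present: lower-order terms vanish and the dominant ratio remains.
- l'Hôpital's rule (0/0) — no 0/0 form appears: written as one quotient, top and bottom both grow without bound, and the ratio is decided by their leading terms.
- dominant-term comparison — applies; the problem has the shape this method handles.


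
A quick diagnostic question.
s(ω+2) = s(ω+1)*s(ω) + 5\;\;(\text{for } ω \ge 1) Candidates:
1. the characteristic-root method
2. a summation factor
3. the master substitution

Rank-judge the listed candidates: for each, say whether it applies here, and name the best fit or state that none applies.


Method: no special technique — this one you iterate or analyze qualitatively: the nonlinearity defeats linear solution methods.
- the characteristic-root method — nonlinearity rules out exponential-mode superposition from the start.
- a summation factor: the recursion is nonlinear — outside the first-order linear family a summation factor addresses.
- the master substitution: with no divided-index recursive call, reindexing by powers of a base buys nothing.


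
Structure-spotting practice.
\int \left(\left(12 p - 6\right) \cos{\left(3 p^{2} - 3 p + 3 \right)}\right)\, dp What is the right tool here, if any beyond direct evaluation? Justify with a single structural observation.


Best approach: u-substitution — collected, the integrand has one factor that is, up to a constant, the derivative of an inner expression the rest depends on — substitute for that inner expression.


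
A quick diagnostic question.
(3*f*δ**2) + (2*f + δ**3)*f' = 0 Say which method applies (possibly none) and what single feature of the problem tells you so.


Best approach: the exact-equation method — check exactness first: here it holds (3*f*δ**2, 2*f + δ**3 have matching cross partials), so no integrating factor is needed.


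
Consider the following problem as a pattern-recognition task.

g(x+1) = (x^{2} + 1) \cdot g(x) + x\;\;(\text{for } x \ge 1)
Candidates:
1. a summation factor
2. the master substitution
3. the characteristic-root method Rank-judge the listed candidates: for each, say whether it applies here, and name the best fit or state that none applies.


Verdict: a summation factor — first-order, linear, moving coefficient x^{2} + 1: the discrete analogue of an integrating factor handles it.
- a summation factor: a fit — the right tool for this form.
- the master substitution — no fixed divisor shrinks the index between calls.
- the characteristic-root method: the coefficients vary with the index, breaking the constant-coefficient structure the method needs.


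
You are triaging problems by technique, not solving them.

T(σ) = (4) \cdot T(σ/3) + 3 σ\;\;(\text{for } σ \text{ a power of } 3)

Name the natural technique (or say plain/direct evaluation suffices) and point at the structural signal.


Best approach: the master substitution — treat m = log base 3 of σ as the new clock: one recursion step advances m by one while σ scales by 3.


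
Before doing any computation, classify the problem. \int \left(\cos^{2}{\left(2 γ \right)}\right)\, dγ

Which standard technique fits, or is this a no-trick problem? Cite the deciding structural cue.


Verdict: a trigonometric identity — even powers like \cos^{2}{\left(2 γ \right)} never integrate directly; the half-angle identity lowers the degree first.


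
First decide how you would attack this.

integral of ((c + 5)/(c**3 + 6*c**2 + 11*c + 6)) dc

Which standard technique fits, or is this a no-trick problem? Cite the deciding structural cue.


Technique: partial fractions — once c**3 + 6*c**2 + 11*c + 6 is factored, each root contributes a simple-fraction term; integrate them one at a time.


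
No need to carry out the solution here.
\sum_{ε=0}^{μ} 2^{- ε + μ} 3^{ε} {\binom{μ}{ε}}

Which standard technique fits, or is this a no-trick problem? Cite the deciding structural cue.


Method: the binomial theorem — {\binom{μ}{ε}} weighting matched powers of 3 and 2 is the expanded form of (3 + 2)^μ — fold it back up.


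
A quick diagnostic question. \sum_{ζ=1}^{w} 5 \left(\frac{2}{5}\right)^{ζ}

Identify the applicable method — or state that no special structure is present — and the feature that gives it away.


Technique: the geometric series formula — check a ratio of consecutive terms: it is \frac{2}{5}, independent of the index, so the geometric formula closes the sum.


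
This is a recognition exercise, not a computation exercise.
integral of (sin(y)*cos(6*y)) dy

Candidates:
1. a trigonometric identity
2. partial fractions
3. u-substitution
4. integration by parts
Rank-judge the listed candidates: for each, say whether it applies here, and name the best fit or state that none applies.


Verdict: a trigonometric identity — sin(y)*cos(6*y) mixes two frequencies; the product-to-sum identity splits it into single-frequency sinusoids.
- a trigonometric identity — yes — fits the structure here.
- partial fractions — the expression is not a ratio of polynomials that decomposes further.
- u-substitution — no subexpression of the integrand serves as a whole-integral substitution inner — individual terms may offer their own, but none carries its derivative as a factor of the full integrand; a working change of variable would have to be constructed from outside the expression.
- integration by parts: not the fit here: there is no polynomial factor to ladder down — parts can still close the trigonometric product by recursion, though the identity rewrite is the direct route.


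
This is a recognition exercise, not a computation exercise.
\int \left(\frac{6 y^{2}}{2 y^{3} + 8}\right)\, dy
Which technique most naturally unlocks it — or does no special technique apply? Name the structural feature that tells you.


Technique: u-substitution — everything non-trivial happens through the inner expression 2 y^{3} + 8, and its derivative accounts for the remaining factor up to a constant, so set u = 2 y^{3} + 8.


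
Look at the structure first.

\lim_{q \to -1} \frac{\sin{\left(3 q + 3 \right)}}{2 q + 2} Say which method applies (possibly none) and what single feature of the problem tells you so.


Best approach: l'Hôpital's rule (0/0) — numerator and denominator both vanish at -1 — a genuine 0/0 form, which is exactly when l'Hôpital applies. A first-order expansion at the point is an equally standard path; the rule packages it.


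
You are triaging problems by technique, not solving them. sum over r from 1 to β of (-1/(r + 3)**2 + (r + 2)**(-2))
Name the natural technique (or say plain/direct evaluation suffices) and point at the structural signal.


Best approach: telescoping — difference-of-shifts structure (each term adds (r + 2)**(-2), then subtracts its one-index-advanced value, which the following term adds back) leaves only the first and last pieces standing.


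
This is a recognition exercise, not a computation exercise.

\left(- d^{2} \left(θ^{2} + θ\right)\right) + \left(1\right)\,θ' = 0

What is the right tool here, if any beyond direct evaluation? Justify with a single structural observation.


Technique: separation of variables — the derivative equals a pure function of d (namely d^{2}) times a pure function of θ (namely θ^{2} + θ); divide and integrate each side. A Bernoulli rewrite would carry it as the equation stands — separating the variables needs no rearrangement either.


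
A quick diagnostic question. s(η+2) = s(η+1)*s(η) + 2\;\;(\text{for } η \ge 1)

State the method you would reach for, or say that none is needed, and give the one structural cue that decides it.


Diagnosis: no special technique — no ansatz, no master substitution, no summation factor survives the nonlinearity here.


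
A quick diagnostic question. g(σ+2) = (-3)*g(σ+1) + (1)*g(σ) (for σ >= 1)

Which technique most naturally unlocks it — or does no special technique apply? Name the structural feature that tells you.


Technique: the characteristic-root method — every coefficient is a fixed number and the forcing is zero — substitute r^σ and read off the root equation.


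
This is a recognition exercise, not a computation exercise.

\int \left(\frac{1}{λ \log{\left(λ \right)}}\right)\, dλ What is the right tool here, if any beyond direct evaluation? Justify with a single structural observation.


Diagnosis: u-substitution — collected, the integrand has one factor that is, up to a constant, the derivative of an inner expression the rest depends on — substitute for that inner expression.


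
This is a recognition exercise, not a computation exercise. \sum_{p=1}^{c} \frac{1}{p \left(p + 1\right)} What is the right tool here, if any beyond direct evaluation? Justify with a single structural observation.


Diagnosis: telescoping — after splitting \frac{1}{p \left(p + 1\right)} into partial fractions, the pieces are shifted copies of one function and cancel telescopically.


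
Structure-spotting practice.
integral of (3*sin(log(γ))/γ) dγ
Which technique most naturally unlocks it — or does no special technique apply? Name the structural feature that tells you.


Method: u-substitution — collected, the integrand has one factor that is, up to a constant, the derivative of an inner expression the rest depends on — substitute for that inner expression.


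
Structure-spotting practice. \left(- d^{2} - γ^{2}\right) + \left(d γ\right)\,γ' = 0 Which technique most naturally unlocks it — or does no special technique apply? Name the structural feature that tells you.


Method: the homogeneous substitution — scaling d and γ together leaves the slope fixed — it depends only on γ/d, so substitute the ratio. Rearranged, this also fits the Bernoulli template directly; the homogeneous substitution reads the structure without the rearrangement.


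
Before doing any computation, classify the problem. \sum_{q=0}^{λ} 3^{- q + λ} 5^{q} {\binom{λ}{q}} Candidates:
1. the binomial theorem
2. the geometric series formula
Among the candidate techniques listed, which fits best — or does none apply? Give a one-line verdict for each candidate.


Diagnosis: the binomial theorem — {\binom{λ}{q}} weighting matched powers of 5 and 3 is the expanded form of (5 + 3)^λ — fold it back up.
- the binomial theorem — yes, a natural case for it.
- the geometric series formula: the term-to-term ratio drifts with the index — the one thing the geometric formula cannot absorb.


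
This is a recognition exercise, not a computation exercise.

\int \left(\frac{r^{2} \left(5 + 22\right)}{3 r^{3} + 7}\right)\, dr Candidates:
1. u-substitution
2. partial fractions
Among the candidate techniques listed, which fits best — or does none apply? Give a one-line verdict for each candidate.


Method: u-substitution — the only nontrivial dependence routes through 3 r^{3} + 7, whose derivative supplies the leftover factor up to a constant multiple — u = 3 r^{3} + 7 flattens it.
- u-substitution — applies; the problem has the shape this method handles.
- partial fractions — the denominator is irreducible over the rationals — no rational-coefficient split into simpler fractions exists.


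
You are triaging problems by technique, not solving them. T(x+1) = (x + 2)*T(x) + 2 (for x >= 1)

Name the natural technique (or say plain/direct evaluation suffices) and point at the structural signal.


Verdict: a summation factor — normalize by the running product of x + 2: the left side becomes a difference, and differences sum.


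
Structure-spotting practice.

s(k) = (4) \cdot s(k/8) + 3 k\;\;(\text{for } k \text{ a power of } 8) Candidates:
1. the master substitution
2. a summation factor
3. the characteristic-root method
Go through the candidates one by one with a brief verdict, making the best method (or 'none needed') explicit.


Verdict: the master substitution — the argument contracts 8-fold per step: reindex k exponentially and solve the linear recurrence in the new index.
- the master substitution — a fit — the right tool for this form.
- a summation factor — the recursion divides its index rather than shifting it — there is no previous-term chain for a summation factor to telescope.
- the characteristic-root method: the recursion divides its index rather than shifting it — outside the constant-shift family the root method covers.


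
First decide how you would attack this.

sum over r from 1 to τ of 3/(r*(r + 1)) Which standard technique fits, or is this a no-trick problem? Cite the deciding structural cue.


Verdict: telescoping — 3/(r*(r + 1)) hides a difference of shifted reciprocals — decompose it and the middle of the sum vanishes.


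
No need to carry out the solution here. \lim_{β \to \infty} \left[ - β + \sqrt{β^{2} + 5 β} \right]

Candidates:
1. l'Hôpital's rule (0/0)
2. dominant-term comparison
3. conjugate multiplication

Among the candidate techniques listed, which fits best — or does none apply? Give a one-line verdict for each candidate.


Verdict: conjugate multiplication — \sqrt{β^{2} + 5 β} and β both blow up, but their difference is tame once the conjugate rationalizes it.
- l'Hôpital's rule (0/0) — no quotient structure at all: the clash is ∞ minus ∞, which rationalizing converts into a tractable ratio.
- dominant-term comparison: leading-power comparison does not apply to this form.
- conjugate multiplication — a fit — the right tool for this form.


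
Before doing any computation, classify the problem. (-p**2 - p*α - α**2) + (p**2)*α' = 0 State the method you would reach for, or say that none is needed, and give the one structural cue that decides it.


Best approach: the homogeneous substitution — the slope is degree-zero homogeneous: the ratio substitution v = α/p collapses it.


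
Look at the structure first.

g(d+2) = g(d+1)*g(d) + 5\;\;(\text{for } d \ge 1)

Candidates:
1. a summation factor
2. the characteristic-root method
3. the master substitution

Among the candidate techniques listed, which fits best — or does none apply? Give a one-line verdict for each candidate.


Technique: no special technique — each new value is a nonlinear function of earlier ones — scaling arguments and superposition both fail.
- a summation factor — the recursion is nonlinear — outside the first-order linear family a summation factor addresses.
- the characteristic-root method: the recursion is nonlinear in the sequence values, so no linear-modes ansatz applies.
- the master substitution — the recursive argument is a shift of the index, not a fixed fraction of it.


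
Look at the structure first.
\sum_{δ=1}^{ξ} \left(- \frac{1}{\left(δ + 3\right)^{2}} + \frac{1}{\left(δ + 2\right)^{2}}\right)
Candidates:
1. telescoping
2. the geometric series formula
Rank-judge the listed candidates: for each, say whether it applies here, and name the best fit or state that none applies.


Method: telescoping — the piece each term subtracts is \frac{1}{\left(δ + 2\right)^{2}} advanced by one index, and it reappears with a plus sign leading the following term — the sum collapses to its boundary terms.
- telescoping — a fit — the right tool for this form.
- the geometric series formula: no single multiplier carries one term to the next throughout the sum.


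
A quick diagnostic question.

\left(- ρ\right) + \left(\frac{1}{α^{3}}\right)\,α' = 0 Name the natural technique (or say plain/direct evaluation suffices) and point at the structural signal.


Method: separation of variables — solved for the derivative, the right side splits multiplicatively into a function of each variable alone — divide and integrate each side. The cross-partial test also passes here (vacuously, each side single-variable); the potential-function route would work, separation is simply more immediate.


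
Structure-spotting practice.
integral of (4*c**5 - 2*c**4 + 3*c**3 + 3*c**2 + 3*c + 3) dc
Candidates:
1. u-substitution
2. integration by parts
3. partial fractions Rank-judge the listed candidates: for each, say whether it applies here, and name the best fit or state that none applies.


Best approach: no special technique — a term-by-term power-rule job in c; no substitution or rearrangement earns its keep here.
- u-substitution — no substitution does more than relabel what direct integration already handles.
- integration by parts: parts would only shuffle a directly integrable integrand.
- partial fractions: there is no rational-function structure to decompose.
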